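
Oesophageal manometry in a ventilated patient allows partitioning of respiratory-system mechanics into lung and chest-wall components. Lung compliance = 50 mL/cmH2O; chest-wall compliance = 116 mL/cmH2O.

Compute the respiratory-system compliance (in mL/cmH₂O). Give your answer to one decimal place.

Lung and chest wall are elastances in series: 1/Crs = 1/CL + 1/Ccw.
1/Crs = 1/50 + 1/116 = 0.02862.
Crs = 34.941 mL/cmH2O.

34.9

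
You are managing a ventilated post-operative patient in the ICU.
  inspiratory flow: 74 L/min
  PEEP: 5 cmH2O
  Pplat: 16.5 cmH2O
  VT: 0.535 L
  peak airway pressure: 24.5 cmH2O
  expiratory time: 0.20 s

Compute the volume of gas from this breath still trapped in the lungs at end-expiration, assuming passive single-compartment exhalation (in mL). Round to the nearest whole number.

276

Flow: 74 L/min ÷ 60 = 1.2333 L/s.
R = (PIP − Pplat)/V̇ = (24.5 − 16.5) / 1.2333 = 8.0/1.2333 = 6.487 cmH2O·s/L.
C = Vt/(Pplat − PEEP) = 535.0 / (16.5 − 5) = 535.0/11.5 = 46.522 mL/cmH2O.
τ = R × C = 6.487 × 0.04652 L/cmH2O = 0.3018 s.
Fraction remaining = e^(−Te/τ) = e^(−0.20/0.3018) = 0.5155.
Trapped volume = 535.0 × 0.5155 = 275.79 mL.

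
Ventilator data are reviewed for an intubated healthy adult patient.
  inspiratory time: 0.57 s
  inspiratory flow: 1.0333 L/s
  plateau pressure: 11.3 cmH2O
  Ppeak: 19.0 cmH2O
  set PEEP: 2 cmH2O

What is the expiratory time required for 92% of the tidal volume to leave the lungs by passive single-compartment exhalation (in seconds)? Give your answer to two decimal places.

1.19

Vt = flow × Ti = 1.0333 L/s × 0.57 s × 1000 mL/L = 588.98 mL.
R = (PIP − Pplat)/V̇ = (19.0 − 11.3) / 1.0333 = 7.7/1.0333 = 7.452 cmH2O·s/L.
C = Vt/(Pplat − PEEP) = 588.98 / (11.3 − 2) = 588.98/9.3 = 63.331 mL/cmH2O.
τ = R × C = 7.452 × 0.06333 L/cmH2O = 0.4719 s.
t = −τ·ln(1 − 0.92) = −0.4719·ln(0.08) = 1.192 s.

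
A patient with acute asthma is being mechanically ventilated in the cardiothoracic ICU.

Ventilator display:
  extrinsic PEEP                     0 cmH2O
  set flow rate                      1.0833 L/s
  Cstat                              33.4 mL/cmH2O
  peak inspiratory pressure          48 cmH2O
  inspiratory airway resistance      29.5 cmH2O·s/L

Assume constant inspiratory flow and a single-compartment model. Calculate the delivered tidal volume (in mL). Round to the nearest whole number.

Equation of motion (constant flow): PIP = Vt/C + R·V̇ + PEEP.
Vt/C = PIP − R·V̇ − PEEP = 48 − 31.957 − 0 = 16.043 cmH2O.
Vt = C × 16.043 = 33.4 × 16.043 = 535.84 mL.

536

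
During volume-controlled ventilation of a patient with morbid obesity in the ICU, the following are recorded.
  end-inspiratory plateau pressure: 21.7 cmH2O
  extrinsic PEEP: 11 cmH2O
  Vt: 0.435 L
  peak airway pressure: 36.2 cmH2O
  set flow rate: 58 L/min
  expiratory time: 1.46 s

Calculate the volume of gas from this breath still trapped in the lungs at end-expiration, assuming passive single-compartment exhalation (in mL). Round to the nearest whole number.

40

Flow: 58 L/min ÷ 60 = 0.9667 L/s.
R = (PIP − Pplat)/V̇ = (36.2 − 21.7) / 0.9667 = 14.5/0.9667 = 14.999 cmH2O·s/L.
C = Vt/(Pplat − PEEP) = 435.0 / (21.7 − 11) = 435.0/10.7 = 40.654 mL/cmH2O.
τ = R × C = 14.999 × 0.04065 L/cmH2O = 0.6097 s.
Fraction remaining = e^(−Te/τ) = e^(−1.46/0.6097) = 0.09121.
Trapped volume = 435.0 × 0.09121 = 39.676 mL.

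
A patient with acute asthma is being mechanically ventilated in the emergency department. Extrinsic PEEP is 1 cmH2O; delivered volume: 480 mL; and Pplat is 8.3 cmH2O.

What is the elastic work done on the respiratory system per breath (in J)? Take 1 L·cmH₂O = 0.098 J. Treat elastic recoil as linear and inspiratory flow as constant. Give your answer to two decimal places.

0.17

Elastic work ≈ ½ × (Pplat − PEEP) × Vt = 0.5 × (8.3 − 1) × 0.480 L = 0.5 × 7.3 × 0.480 = 1.752 L·cmH2O.
× 0.098 J/(L·cmH2O) → 0.1717 J.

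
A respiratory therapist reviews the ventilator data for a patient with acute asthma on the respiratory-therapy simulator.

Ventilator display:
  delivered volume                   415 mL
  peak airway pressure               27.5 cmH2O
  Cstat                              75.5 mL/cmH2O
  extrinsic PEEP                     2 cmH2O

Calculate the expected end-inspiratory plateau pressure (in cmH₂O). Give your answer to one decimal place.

7.5

Pplat = PEEP + Vt / Cstat = 2 + 415 / 75.5 = 2 + 5.497 = 7.497 cmH2O.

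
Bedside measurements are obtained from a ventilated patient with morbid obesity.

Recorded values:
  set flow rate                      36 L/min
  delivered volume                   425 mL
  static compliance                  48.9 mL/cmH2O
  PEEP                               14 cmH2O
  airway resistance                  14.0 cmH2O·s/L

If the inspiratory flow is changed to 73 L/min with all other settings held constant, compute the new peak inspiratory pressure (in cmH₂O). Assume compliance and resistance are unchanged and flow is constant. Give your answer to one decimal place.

39.7

Flow: 36 L/min ÷ 60 = 0.6 L/s.
New flow: 73 L/min ÷ 60 = 1.2167 L/s.
PIP = Vt/C + R·V̇ + PEEP (constant-flow equation of motion).
Only the resistive term changes: ΔPIP = R × ΔV̇ = 14.0 × (1.2167 − 0.6) = 14.0 × 0.6167 = 8.634 cmH2O.
Original PIP = 425/48.9 + 14.0×0.6 + 14 = 31.091 cmH2O; new PIP = 31.091 + (8.634) = 39.725 cmH2O.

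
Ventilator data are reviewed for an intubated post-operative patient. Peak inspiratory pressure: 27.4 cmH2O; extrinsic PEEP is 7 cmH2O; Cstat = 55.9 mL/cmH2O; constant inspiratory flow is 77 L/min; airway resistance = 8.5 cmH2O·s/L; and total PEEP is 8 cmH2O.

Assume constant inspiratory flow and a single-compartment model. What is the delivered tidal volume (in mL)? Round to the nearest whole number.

475

Flow: 77 L/min ÷ 60 = 1.2833 L/s.
Total PEEP = 8 cmH2O (set 7 + intrinsic 1); this is the baseline alveolar pressure.
Equation of motion (constant flow): PIP = Vt/C + R·V̇ + PEEP.
Vt/C = PIP − R·V̇ − PEEP = 27.4 − 10.908 − 8 = 8.492 cmH2O.
Vt = C × 8.492 = 55.9 × 8.492 = 474.7 mL.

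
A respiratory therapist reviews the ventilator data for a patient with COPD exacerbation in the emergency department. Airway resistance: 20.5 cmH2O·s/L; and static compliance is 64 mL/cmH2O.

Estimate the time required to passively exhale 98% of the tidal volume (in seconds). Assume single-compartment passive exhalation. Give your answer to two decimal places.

5.13

τ = R × C = 20.5 × 64 mL/cmH2O = 20.5 × 0.064 L/cmH2O = 1.312 s.
Exhaled fraction f = 1 − e^(−t/τ) → t = −τ·ln(1 − f) = −1.312·ln(0.02) = 5.133 s.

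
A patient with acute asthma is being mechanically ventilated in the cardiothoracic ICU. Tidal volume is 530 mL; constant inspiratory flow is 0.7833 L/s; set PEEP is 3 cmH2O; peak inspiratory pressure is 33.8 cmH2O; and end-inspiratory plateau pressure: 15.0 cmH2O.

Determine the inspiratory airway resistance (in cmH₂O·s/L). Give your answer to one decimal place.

24.0

Raw = (PIP − Pplat) / flow = (33.8 − 15.0) / 0.7833 = 18.8 / 0.7833 = 24.001 cmH2O·s/L.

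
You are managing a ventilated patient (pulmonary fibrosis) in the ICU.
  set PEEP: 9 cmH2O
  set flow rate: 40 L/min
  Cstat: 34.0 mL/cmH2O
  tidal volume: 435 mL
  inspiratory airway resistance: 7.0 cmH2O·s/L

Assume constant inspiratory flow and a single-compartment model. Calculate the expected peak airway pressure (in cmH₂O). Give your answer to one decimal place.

26.5

Flow: 40 L/min ÷ 60 = 0.6667 L/s.
Equation of motion (constant flow): PIP = Vt/C + R·V̇ + PEEP.
PIP = 435/34.0 + 7.0×0.6667 + 9 = 12.794 + 4.667 + 9 = 26.461 cmH2O.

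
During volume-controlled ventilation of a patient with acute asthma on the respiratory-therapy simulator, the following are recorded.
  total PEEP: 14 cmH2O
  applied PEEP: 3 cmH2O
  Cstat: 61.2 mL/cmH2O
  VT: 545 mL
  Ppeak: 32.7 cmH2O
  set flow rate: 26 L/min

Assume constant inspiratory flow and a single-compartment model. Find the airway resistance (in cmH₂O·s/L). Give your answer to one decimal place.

Flow: 26 L/min ÷ 60 = 0.4333 L/s.
Total PEEP = 14 cmH2O (set 3 + intrinsic 11); this is the baseline alveolar pressure.
Equation of motion (constant flow): PIP = Vt/C + R·V̇ + PEEP.
R·V̇ = PIP − Vt/C − PEEP = 32.7 − 545/61.2 − 14 = 32.7 − 8.905 − 14 = 9.795 cmH2O.
R = 9.795 / 0.4333 = 22.606 cmH2O·s/L.

22.6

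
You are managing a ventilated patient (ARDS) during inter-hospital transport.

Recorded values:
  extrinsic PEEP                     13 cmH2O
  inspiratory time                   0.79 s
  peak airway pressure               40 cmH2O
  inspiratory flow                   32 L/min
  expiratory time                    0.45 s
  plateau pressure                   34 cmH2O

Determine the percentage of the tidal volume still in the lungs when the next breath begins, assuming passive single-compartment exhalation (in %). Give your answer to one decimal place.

13.6

Flow: 32 L/min ÷ 60 = 0.5333 L/s.
Vt = flow × Ti = 0.5333 L/s × 0.79 s × 1000 mL/L = 421.31 mL.
R = (PIP − Pplat)/V̇ = (40 − 34) / 0.5333 = 6.0/0.5333 = 11.251 cmH2O·s/L.
C = Vt/(Pplat − PEEP) = 421.31 / (34 − 13) = 421.31/21.0 = 20.062 mL/cmH2O.
τ = R × C = 11.251 × 0.02006 L/cmH2O = 0.2257 s.
Fraction remaining at end-expiration = e^(−Te/τ) = e^(−0.45/0.2257) = 0.1362 → 13.62%.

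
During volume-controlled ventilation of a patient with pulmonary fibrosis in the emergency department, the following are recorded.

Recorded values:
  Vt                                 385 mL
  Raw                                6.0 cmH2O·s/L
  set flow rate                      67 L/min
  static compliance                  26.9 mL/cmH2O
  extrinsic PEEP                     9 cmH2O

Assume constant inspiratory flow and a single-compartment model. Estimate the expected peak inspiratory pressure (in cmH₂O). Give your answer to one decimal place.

Flow: 67 L/min ÷ 60 = 1.1167 L/s.
Equation of motion (constant flow): PIP = Vt/C + R·V̇ + PEEP.
PIP = 385/26.9 + 6.0×1.1167 + 9 = 14.312 + 6.7 + 9 = 30.012 cmH2O.

30.0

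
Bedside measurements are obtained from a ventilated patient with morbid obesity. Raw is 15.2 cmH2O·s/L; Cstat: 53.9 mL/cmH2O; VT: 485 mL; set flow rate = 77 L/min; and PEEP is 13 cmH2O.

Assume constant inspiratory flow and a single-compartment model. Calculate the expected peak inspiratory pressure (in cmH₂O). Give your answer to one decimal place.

41.5

Flow: 77 L/min ÷ 60 = 1.2833 L/s.
Equation of motion (constant flow): PIP = Vt/C + R·V̇ + PEEP.
PIP = 485/53.9 + 15.2×1.2833 + 13 = 8.998 + 19.506 + 13 = 41.504 cmH2O.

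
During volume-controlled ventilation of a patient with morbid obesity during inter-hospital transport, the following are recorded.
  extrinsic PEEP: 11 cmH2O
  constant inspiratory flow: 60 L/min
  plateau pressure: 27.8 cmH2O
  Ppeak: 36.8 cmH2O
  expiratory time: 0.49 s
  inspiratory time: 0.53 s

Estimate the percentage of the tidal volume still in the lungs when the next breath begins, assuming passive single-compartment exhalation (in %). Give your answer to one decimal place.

Flow: 60 L/min ÷ 60 = 1 L/s.
Vt = flow × Ti = 1 L/s × 0.53 s × 1000 mL/L = 530.0 mL.
R = (PIP − Pplat)/V̇ = (36.8 − 27.8) / 1 = 9.0/1 = 9.0 cmH2O·s/L.
C = Vt/(Pplat − PEEP) = 530.0 / (27.8 − 11) = 530.0/16.8 = 31.548 mL/cmH2O.
τ = R × C = 9.0 × 0.03155 L/cmH2O = 0.284 s.
Fraction remaining at end-expiration = e^(−Te/τ) = e^(−0.49/0.284) = 0.1781 → 17.81%.

17.8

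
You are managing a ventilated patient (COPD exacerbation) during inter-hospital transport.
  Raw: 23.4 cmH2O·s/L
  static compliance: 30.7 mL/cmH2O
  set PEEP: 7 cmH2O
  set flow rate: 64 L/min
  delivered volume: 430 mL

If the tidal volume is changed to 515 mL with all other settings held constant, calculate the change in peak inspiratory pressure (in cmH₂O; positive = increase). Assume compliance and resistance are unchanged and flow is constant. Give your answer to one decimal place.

2.8

PIP = Vt/C + R·V̇ + PEEP (constant-flow equation of motion).
Only the elastic term changes: ΔPIP = ΔVt / C = (515 − 430) / 30.7 = 2.769 cmH2O.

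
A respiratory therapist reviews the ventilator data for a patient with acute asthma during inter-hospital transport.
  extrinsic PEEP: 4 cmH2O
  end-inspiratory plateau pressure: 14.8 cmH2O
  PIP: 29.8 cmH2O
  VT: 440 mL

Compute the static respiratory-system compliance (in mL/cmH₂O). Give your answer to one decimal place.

Cstat = Vt / (Pplat − PEEP) = 440 / (14.8 − 4) = 440 / 10.8 = 40.741 mL/cmH2O.

40.7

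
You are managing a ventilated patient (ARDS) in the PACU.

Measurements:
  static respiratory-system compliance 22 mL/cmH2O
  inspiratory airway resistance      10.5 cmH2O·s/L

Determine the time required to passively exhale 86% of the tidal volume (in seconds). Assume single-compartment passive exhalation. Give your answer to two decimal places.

0.45

τ = R × C = 10.5 × 22 mL/cmH2O = 10.5 × 0.022 L/cmH2O = 0.231 s.
Exhaled fraction f = 1 − e^(−t/τ) → t = −τ·ln(1 − f) = −0.231·ln(0.14) = 0.4542 s.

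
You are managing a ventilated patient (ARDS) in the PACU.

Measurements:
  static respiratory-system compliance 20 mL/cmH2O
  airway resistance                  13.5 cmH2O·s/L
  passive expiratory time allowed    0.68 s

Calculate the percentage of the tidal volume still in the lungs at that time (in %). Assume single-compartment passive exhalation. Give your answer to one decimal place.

τ = R × C = 13.5 × 20 mL/cmH2O = 13.5 × 0.020 L/cmH2O = 0.27 s.
Passive exhalation: V(t)/V₀ = e^(−t/τ) = e^(−0.68/0.27) = 0.08058.
Fraction remaining = 0.08058 → 8.058%.

8.1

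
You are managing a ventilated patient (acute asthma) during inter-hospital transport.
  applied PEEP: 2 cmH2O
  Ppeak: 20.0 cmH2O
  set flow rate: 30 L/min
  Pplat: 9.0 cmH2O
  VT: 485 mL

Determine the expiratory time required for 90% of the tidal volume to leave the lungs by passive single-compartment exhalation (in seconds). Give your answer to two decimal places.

Flow: 30 L/min ÷ 60 = 0.5 L/s.
R = (PIP − Pplat)/V̇ = (20.0 − 9.0) / 0.5 = 11.0/0.5 = 22.0 cmH2O·s/L.
C = Vt/(Pplat − PEEP) = 485.0 / (9.0 − 2) = 485.0/7.0 = 69.286 mL/cmH2O.
τ = R × C = 22.0 × 0.06929 L/cmH2O = 1.524 s.
t = −τ·ln(1 − 0.90) = −1.524·ln(0.1) = 3.509 s.

3.51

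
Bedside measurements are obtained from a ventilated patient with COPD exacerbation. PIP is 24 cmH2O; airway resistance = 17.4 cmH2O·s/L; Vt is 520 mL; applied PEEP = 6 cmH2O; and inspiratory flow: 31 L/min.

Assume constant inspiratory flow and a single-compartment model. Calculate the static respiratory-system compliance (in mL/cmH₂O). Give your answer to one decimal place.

Flow: 31 L/min ÷ 60 = 0.5167 L/s.
Equation of motion (constant flow): PIP = Vt/C + R·V̇ + PEEP.
Vt/C = PIP − R·V̇ − PEEP = 24 − 17.4×0.5167 − 6 = 24 − 8.991 − 6 = 9.009 cmH2O.
C = Vt / 9.009 = 520 / 9.009 = 57.72 mL/cmH2O.

57.7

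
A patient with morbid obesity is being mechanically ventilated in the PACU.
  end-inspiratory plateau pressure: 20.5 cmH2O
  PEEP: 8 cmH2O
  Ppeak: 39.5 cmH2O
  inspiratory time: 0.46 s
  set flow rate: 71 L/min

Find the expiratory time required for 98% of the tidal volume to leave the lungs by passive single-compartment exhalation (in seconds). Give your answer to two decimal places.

2.74

Flow: 71 L/min ÷ 60 = 1.1833 L/s.
Vt = flow × Ti = 1.1833 L/s × 0.46 s × 1000 mL/L = 544.32 mL.
R = (PIP − Pplat)/V̇ = (39.5 − 20.5) / 1.1833 = 19.0/1.1833 = 16.057 cmH2O·s/L.
C = Vt/(Pplat − PEEP) = 544.32 / (20.5 − 8) = 544.32/12.5 = 43.546 mL/cmH2O.
τ = R × C = 16.057 × 0.04355 L/cmH2O = 0.6993 s.
t = −τ·ln(1 − 0.98) = −0.6993·ln(0.02) = 2.736 s.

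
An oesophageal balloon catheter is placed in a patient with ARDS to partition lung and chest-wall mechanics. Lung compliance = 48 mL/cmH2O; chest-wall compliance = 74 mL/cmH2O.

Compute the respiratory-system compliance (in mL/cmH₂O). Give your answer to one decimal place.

29.1

Lung and chest wall are elastances in series: 1/Crs = 1/CL + 1/Ccw.
1/Crs = 1/48 + 1/74 = 0.03435.
Crs = 29.112 mL/cmH2O.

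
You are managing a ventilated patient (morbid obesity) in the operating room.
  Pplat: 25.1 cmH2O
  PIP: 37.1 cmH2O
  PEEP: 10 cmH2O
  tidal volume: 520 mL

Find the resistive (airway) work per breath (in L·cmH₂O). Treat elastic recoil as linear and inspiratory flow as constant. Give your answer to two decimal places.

6.24

With constant inspiratory flow the resistive pressure is constant at PIP − Pplat = 37.1 − 25.1 = 12.0 cmH2O, so resistive work = 12.0 × 0.520 = 6.24 L·cmH2O.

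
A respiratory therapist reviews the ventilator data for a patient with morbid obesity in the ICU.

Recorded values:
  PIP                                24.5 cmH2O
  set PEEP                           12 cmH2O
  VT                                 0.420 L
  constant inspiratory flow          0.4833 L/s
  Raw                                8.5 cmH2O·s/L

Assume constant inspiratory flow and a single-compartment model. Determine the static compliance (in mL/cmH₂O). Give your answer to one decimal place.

Equation of motion (constant flow): PIP = Vt/C + R·V̇ + PEEP.
Vt/C = PIP − R·V̇ − PEEP = 24.5 − 8.5×0.4833 − 12 = 24.5 − 4.108 − 12 = 8.392 cmH2O.
C = Vt / 8.392 = 420 / 8.392 = 50.048 mL/cmH2O.

50.0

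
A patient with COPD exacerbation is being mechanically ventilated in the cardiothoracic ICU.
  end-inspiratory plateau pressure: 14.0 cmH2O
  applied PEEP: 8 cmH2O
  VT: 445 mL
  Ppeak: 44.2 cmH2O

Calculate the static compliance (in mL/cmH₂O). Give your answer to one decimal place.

74.2

Cstat = Vt / (Pplat − PEEP) = 445 / (14.0 − 8) = 445 / 6.0 = 74.167 mL/cmH2O.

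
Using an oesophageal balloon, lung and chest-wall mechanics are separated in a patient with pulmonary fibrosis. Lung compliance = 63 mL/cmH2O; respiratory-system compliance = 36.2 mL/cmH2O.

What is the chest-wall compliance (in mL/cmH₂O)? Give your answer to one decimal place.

1/Ccw = 1/Crs − 1/CL.
1/Ccw = 1/36.2 − 1/63 = 0.01175.
Ccw = 85.106 mL/cmH2O.

85.1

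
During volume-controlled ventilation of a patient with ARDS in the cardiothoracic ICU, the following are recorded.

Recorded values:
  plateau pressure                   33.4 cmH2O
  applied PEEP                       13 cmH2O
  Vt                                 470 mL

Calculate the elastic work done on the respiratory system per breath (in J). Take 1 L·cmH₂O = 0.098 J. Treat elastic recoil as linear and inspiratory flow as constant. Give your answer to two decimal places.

0.47

Elastic work ≈ ½ × (Pplat − PEEP) × Vt = 0.5 × (33.4 − 13) × 0.470 L = 0.5 × 20.4 × 0.470 = 4.794 L·cmH2O.
× 0.098 J/(L·cmH2O) → 0.4698 J.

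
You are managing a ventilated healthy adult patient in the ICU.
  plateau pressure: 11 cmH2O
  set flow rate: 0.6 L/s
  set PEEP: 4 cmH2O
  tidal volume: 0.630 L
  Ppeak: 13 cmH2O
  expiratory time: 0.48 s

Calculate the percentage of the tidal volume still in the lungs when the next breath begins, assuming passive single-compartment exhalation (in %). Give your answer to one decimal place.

R = (PIP − Pplat)/V̇ = (13 − 11) / 0.6 = 2.0/0.6 = 3.333 cmH2O·s/L.
C = Vt/(Pplat − PEEP) = 630.0 / (11 − 4) = 630.0/7.0 = 90.0 mL/cmH2O.
τ = R × C = 3.333 × 0.09 L/cmH2O = 0.3 s.
Fraction remaining at end-expiration = e^(−Te/τ) = e^(−0.48/0.3) = 0.2019 → 20.19%.

20.2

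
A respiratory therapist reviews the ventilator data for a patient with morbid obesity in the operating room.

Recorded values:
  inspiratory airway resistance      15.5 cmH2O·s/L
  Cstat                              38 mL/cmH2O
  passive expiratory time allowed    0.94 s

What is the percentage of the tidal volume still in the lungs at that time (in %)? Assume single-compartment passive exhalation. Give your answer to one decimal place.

τ = R × C = 15.5 × 38 mL/cmH2O = 15.5 × 0.038 L/cmH2O = 0.589 s.
Passive exhalation: V(t)/V₀ = e^(−t/τ) = e^(−0.94/0.589) = 0.2027.
Fraction remaining = 0.2027 → 20.27%.

20.3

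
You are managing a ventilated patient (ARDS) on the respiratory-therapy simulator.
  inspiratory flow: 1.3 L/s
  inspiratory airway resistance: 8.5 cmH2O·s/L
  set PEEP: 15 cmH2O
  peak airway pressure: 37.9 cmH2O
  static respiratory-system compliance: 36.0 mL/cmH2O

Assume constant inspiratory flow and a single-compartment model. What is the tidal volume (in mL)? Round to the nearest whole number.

427

Equation of motion (constant flow): PIP = Vt/C + R·V̇ + PEEP.
Vt/C = PIP − R·V̇ − PEEP = 37.9 − 11.05 − 15 = 11.85 cmH2O.
Vt = C × 11.85 = 36.0 × 11.85 = 426.6 mL.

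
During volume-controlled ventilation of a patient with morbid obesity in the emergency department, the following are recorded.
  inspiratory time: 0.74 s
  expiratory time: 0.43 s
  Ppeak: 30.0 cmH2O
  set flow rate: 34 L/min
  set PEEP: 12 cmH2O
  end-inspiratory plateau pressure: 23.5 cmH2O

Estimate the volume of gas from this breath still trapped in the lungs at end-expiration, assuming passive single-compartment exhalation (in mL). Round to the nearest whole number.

150

Flow: 34 L/min ÷ 60 = 0.5667 L/s.
Vt = flow × Ti = 0.5667 L/s × 0.74 s × 1000 mL/L = 419.36 mL.
R = (PIP − Pplat)/V̇ = (30.0 − 23.5) / 0.5667 = 6.5/0.5667 = 11.47 cmH2O·s/L.
C = Vt/(Pplat − PEEP) = 419.36 / (23.5 − 12) = 419.36/11.5 = 36.466 mL/cmH2O.
τ = R × C = 11.47 × 0.03647 L/cmH2O = 0.4183 s.
Fraction remaining = e^(−Te/τ) = e^(−0.43/0.4183) = 0.3577.
Trapped volume = 419.36 × 0.3577 = 150.01 mL.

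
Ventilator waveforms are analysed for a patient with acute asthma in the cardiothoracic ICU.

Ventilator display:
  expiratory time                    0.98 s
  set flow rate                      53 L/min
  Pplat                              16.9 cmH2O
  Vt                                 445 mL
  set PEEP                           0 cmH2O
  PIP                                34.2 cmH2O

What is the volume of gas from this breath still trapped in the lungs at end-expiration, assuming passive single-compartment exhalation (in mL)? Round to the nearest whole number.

67

Flow: 53 L/min ÷ 60 = 0.8833 L/s.
R = (PIP − Pplat)/V̇ = (34.2 − 16.9) / 0.8833 = 17.3/0.8833 = 19.586 cmH2O·s/L.
C = Vt/(Pplat − PEEP) = 445.0 / (16.9 − 0) = 445.0/16.9 = 26.331 mL/cmH2O.
τ = R × C = 19.586 × 0.02633 L/cmH2O = 0.5157 s.
Fraction remaining = e^(−Te/τ) = e^(−0.98/0.5157) = 0.1495.
Trapped volume = 445.0 × 0.1495 = 66.528 mL.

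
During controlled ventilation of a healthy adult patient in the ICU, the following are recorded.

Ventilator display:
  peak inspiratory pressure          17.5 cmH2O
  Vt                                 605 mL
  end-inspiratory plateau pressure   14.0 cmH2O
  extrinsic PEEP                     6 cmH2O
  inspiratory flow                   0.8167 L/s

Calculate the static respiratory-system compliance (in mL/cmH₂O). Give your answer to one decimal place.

75.6

Cstat = Vt / (Pplat − PEEP) = 605 / (14.0 − 6) = 605 / 8.0 = 75.625 mL/cmH2O.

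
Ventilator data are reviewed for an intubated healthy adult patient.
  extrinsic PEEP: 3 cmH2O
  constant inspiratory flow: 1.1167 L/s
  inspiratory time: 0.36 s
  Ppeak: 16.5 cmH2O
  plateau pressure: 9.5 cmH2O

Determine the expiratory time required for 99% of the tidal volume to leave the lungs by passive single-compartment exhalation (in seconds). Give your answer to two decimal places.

Vt = flow × Ti = 1.1167 L/s × 0.36 s × 1000 mL/L = 402.01 mL.
R = (PIP − Pplat)/V̇ = (16.5 − 9.5) / 1.1167 = 7.0/1.1167 = 6.268 cmH2O·s/L.
C = Vt/(Pplat − PEEP) = 402.01 / (9.5 − 3) = 402.01/6.5 = 61.848 mL/cmH2O.
τ = R × C = 6.268 × 0.06185 L/cmH2O = 0.3877 s.
t = −τ·ln(1 − 0.99) = −0.3877·ln(0.01) = 1.785 s.

1.79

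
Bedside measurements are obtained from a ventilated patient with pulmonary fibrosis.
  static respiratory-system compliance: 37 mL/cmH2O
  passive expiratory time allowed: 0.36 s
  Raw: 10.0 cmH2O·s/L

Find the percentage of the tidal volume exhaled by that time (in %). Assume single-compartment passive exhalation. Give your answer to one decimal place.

τ = R × C = 10.0 × 37 mL/cmH2O = 10.0 × 0.037 L/cmH2O = 0.37 s.
Passive exhalation: V(t)/V₀ = e^(−t/τ) = e^(−0.36/0.37) = 0.378.
Fraction exhaled = 1 − 0.378 = 0.622 → 62.2%.

62.2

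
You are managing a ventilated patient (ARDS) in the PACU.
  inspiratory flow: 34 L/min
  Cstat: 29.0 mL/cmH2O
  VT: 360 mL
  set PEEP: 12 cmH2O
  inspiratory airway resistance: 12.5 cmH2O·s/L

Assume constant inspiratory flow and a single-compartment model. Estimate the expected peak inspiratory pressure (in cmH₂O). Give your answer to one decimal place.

31.5

Flow: 34 L/min ÷ 60 = 0.5667 L/s.
Equation of motion (constant flow): PIP = Vt/C + R·V̇ + PEEP.
PIP = 360/29.0 + 12.5×0.5667 + 12 = 12.414 + 7.084 + 12 = 31.498 cmH2O.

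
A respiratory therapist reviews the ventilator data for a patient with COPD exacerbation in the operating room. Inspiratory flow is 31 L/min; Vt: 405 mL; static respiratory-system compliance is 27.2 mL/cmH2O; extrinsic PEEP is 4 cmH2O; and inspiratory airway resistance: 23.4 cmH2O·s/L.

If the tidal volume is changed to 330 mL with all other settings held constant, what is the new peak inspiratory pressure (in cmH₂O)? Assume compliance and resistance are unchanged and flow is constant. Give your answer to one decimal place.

Flow: 31 L/min ÷ 60 = 0.5167 L/s.
PIP = Vt/C + R·V̇ + PEEP (constant-flow equation of motion).
Only the elastic term changes: ΔPIP = ΔVt / C = (330 − 405) / 27.2 = -2.757 cmH2O.
Original PIP = 405/27.2 + 23.4×0.5167 + 4 = 30.98 cmH2O; new PIP = 30.98 + (-2.757) = 28.223 cmH2O.

28.2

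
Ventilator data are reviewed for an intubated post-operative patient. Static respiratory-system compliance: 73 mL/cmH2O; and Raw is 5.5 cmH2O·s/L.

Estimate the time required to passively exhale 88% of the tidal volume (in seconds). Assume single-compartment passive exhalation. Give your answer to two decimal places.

τ = R × C = 5.5 × 73 mL/cmH2O = 5.5 × 0.073 L/cmH2O = 0.4015 s.
Exhaled fraction f = 1 − e^(−t/τ) → t = −τ·ln(1 − f) = −0.4015·ln(0.12) = 0.8513 s.

0.85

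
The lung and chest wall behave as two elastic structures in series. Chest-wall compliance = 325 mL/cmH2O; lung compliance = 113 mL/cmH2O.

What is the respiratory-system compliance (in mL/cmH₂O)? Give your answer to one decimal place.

83.8

Lung and chest wall are elastances in series: 1/Crs = 1/CL + 1/Ccw.
1/Crs = 1/113 + 1/325 = 0.01193.
Crs = 83.822 mL/cmH2O.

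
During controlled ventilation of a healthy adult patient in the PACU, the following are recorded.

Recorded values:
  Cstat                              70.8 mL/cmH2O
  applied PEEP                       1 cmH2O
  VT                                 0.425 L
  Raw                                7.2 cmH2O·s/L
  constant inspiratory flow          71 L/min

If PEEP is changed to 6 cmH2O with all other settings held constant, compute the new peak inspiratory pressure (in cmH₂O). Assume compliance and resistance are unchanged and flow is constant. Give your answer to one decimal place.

20.5

Flow: 71 L/min ÷ 60 = 1.1833 L/s.
PIP = Vt/C + R·V̇ + PEEP (constant-flow equation of motion).
Only the baseline term changes: ΔPIP = ΔPEEP = 6 − 1 = 5.0 cmH2O.
Original PIP = 425/70.8 + 7.2×1.1833 + 1 = 15.523 cmH2O; new PIP = 15.523 + (5.0) = 20.523 cmH2O.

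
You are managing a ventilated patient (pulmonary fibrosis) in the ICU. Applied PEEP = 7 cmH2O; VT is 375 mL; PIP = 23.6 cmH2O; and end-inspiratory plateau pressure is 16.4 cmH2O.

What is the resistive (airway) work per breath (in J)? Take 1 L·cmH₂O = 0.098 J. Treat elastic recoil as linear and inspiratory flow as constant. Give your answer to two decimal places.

0.26

With constant inspiratory flow the resistive pressure is constant at PIP − Pplat = 23.6 − 16.4 = 7.2 cmH2O, so resistive work = 7.2 × 0.375 = 2.7 L·cmH2O.
× 0.098 J/(L·cmH2O) → 0.2646 J.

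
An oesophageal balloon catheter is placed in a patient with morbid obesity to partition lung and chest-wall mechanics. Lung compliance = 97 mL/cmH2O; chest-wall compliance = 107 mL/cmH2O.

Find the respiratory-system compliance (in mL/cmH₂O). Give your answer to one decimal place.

50.9

Lung and chest wall are elastances in series: 1/Crs = 1/CL + 1/Ccw.
1/Crs = 1/97 + 1/107 = 0.01966.
Crs = 50.865 mL/cmH2O.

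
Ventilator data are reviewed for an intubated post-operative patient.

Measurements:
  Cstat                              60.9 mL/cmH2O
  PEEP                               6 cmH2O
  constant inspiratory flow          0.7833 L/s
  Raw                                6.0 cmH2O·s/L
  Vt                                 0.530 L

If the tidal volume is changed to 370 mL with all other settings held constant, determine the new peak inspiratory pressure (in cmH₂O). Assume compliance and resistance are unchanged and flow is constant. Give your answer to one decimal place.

16.8

PIP = Vt/C + R·V̇ + PEEP (constant-flow equation of motion).
Only the elastic term changes: ΔPIP = ΔVt / C = (370 − 530) / 60.9 = -2.627 cmH2O.
Original PIP = 530/60.9 + 6.0×0.7833 + 6 = 19.403 cmH2O; new PIP = 19.403 + (-2.627) = 16.776 cmH2O.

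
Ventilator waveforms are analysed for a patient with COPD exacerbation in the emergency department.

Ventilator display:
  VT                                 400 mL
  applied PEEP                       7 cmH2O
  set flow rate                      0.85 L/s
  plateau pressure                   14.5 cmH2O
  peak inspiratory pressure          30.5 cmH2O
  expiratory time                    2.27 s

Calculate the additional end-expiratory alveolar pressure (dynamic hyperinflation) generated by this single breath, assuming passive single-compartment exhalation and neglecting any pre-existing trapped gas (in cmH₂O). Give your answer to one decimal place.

R = (PIP − Pplat)/V̇ = (30.5 − 14.5) / 0.85 = 16.0/0.85 = 18.824 cmH2O·s/L.
C = Vt/(Pplat − PEEP) = 400.0 / (14.5 − 7) = 400.0/7.5 = 53.333 mL/cmH2O.
τ = R × C = 18.824 × 0.05333 L/cmH2O = 1.004 s.
Fraction remaining = e^(−Te/τ) = e^(−2.27/1.004) = 0.1043; trapped volume = 400.0 × 0.1043 = 41.72 mL.
Additional alveolar pressure from trapping ≈ V_trapped / C = 41.72 / 53.333 = 0.7823 cmH2O.

0.8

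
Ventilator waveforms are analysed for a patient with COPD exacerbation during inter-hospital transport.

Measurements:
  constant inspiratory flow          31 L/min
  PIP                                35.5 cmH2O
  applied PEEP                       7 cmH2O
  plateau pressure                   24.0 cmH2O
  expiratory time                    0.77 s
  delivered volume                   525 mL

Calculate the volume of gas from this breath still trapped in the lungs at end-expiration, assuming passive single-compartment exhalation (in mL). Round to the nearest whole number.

171

Flow: 31 L/min ÷ 60 = 0.5167 L/s.
R = (PIP − Pplat)/V̇ = (35.5 − 24.0) / 0.5167 = 11.5/0.5167 = 22.257 cmH2O·s/L.
C = Vt/(Pplat − PEEP) = 525.0 / (24.0 − 7) = 525.0/17.0 = 30.882 mL/cmH2O.
τ = R × C = 22.257 × 0.03088 L/cmH2O = 0.6873 s.
Fraction remaining = e^(−Te/τ) = e^(−0.77/0.6873) = 0.3262.
Trapped volume = 525.0 × 0.3262 = 171.26 mL.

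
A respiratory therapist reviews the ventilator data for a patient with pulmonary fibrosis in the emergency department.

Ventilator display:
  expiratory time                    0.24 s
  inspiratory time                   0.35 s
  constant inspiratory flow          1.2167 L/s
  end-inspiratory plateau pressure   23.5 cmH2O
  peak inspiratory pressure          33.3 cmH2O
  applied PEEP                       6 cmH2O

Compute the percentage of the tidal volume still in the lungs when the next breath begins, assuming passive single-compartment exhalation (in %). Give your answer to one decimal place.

29.4

Vt = flow × Ti = 1.2167 L/s × 0.35 s × 1000 mL/L = 425.85 mL.
R = (PIP − Pplat)/V̇ = (33.3 − 23.5) / 1.2167 = 9.8/1.2167 = 8.055 cmH2O·s/L.
C = Vt/(Pplat − PEEP) = 425.85 / (23.5 − 6) = 425.85/17.5 = 24.334 mL/cmH2O.
τ = R × C = 8.055 × 0.02433 L/cmH2O = 0.196 s.
Fraction remaining at end-expiration = e^(−Te/τ) = e^(−0.24/0.196) = 0.2939 → 29.39%.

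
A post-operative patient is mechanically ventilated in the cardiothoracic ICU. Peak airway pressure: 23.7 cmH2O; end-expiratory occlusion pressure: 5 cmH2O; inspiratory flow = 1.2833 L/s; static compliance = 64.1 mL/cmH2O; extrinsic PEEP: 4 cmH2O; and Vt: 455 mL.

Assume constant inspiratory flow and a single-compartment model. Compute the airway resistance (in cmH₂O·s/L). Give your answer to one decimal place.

9.0

Total PEEP = 5 cmH2O (set 4 + intrinsic 1); this is the baseline alveolar pressure.
Equation of motion (constant flow): PIP = Vt/C + R·V̇ + PEEP.
R·V̇ = PIP − Vt/C − PEEP = 23.7 − 455/64.1 − 5 = 23.7 − 7.098 − 5 = 11.602 cmH2O.
R = 11.602 / 1.2833 = 9.041 cmH2O·s/L.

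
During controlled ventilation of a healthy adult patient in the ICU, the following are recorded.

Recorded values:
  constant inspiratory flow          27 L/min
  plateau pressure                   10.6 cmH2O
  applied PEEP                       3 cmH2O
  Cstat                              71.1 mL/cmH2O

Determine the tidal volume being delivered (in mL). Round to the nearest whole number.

540

Vt = Cstat × (Pplat − PEEP) = 71.1 × (10.6 − 3) = 71.1 × 7.6 = 540.36 mL.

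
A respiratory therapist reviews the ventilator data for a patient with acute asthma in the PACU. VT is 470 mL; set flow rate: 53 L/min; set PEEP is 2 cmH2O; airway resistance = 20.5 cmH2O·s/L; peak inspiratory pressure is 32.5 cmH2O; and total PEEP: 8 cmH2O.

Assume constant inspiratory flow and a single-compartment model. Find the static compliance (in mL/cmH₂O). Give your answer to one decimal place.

Flow: 53 L/min ÷ 60 = 0.8833 L/s.
Total PEEP = 8 cmH2O (set 2 + intrinsic 6); this is the baseline alveolar pressure.
Equation of motion (constant flow): PIP = Vt/C + R·V̇ + PEEP.
Vt/C = PIP − R·V̇ − PEEP = 32.5 − 20.5×0.8833 − 8 = 32.5 − 18.108 − 8 = 6.392 cmH2O.
C = Vt / 6.392 = 470 / 6.392 = 73.529 mL/cmH2O.

73.5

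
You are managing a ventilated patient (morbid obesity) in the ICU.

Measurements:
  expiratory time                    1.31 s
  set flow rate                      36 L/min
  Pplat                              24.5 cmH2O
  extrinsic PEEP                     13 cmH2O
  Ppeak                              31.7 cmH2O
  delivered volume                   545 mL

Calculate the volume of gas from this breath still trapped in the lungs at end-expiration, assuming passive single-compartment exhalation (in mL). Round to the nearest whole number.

Flow: 36 L/min ÷ 60 = 0.6 L/s.
R = (PIP − Pplat)/V̇ = (31.7 − 24.5) / 0.6 = 7.2/0.6 = 12.0 cmH2O·s/L.
C = Vt/(Pplat − PEEP) = 545.0 / (24.5 − 13) = 545.0/11.5 = 47.391 mL/cmH2O.
τ = R × C = 12.0 × 0.04739 L/cmH2O = 0.5687 s.
Fraction remaining = e^(−Te/τ) = e^(−1.31/0.5687) = 0.09991.
Trapped volume = 545.0 × 0.09991 = 54.451 mL.

54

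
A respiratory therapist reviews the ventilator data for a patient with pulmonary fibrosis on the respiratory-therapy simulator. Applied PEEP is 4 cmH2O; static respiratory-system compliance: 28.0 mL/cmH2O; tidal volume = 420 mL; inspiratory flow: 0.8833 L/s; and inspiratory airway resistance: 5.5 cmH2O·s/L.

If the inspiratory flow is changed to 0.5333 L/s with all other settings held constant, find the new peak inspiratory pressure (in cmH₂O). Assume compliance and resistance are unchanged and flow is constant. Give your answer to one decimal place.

21.9

PIP = Vt/C + R·V̇ + PEEP (constant-flow equation of motion).
Only the resistive term changes: ΔPIP = R × ΔV̇ = 5.5 × (0.5333 − 0.8833) = 5.5 × -0.35 = -1.925 cmH2O.
Original PIP = 420/28.0 + 5.5×0.8833 + 4 = 23.858 cmH2O; new PIP = 23.858 + (-1.925) = 21.933 cmH2O.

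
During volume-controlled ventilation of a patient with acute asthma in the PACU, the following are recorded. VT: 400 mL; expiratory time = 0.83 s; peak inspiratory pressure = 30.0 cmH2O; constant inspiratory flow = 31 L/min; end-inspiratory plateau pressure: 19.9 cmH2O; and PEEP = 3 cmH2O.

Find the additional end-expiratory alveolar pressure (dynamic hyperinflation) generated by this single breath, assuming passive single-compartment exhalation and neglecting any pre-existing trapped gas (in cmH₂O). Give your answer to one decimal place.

Flow: 31 L/min ÷ 60 = 0.5167 L/s.
R = (PIP − Pplat)/V̇ = (30.0 − 19.9) / 0.5167 = 10.1/0.5167 = 19.547 cmH2O·s/L.
C = Vt/(Pplat − PEEP) = 400.0 / (19.9 − 3) = 400.0/16.9 = 23.669 mL/cmH2O.
τ = R × C = 19.547 × 0.02367 L/cmH2O = 0.4627 s.
Fraction remaining = e^(−Te/τ) = e^(−0.83/0.4627) = 0.1663; trapped volume = 400.0 × 0.1663 = 66.52 mL.
Additional alveolar pressure from trapping ≈ V_trapped / C = 66.52 / 23.669 = 2.81 cmH2O.

2.8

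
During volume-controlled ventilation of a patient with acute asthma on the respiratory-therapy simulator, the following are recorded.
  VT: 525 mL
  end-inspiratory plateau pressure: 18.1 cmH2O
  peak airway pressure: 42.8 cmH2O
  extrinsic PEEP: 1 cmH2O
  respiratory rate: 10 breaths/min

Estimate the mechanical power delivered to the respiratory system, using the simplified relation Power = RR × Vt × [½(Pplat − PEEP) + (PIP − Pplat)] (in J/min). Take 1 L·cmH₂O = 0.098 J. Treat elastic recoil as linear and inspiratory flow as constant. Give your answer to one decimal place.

17.1

Per-breath work = Vt × [½(Pplat−PEEP) + (PIP−Pplat)] = 0.525 × [0.5×17.1 + 24.7] = 0.525 × 33.25 = 17.456 L·cmH2O.
Power = 10 × 17.456 = 174.56 L·cmH2O/min.
× 0.098 J/(L·cmH2O) → 17.107 J/min.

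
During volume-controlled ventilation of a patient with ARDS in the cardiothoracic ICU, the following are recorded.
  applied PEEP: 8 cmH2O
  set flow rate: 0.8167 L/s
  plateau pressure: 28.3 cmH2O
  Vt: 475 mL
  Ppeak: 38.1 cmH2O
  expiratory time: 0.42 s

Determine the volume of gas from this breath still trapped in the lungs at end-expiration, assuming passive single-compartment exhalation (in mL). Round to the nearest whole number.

106

R = (PIP − Pplat)/V̇ = (38.1 − 28.3) / 0.8167 = 9.8/0.8167 = 12.0 cmH2O·s/L.
C = Vt/(Pplat − PEEP) = 475.0 / (28.3 − 8) = 475.0/20.3 = 23.399 mL/cmH2O.
τ = R × C = 12.0 × 0.0234 L/cmH2O = 0.2808 s.
Fraction remaining = e^(−Te/τ) = e^(−0.42/0.2808) = 0.2241.
Trapped volume = 475.0 × 0.2241 = 106.45 mL.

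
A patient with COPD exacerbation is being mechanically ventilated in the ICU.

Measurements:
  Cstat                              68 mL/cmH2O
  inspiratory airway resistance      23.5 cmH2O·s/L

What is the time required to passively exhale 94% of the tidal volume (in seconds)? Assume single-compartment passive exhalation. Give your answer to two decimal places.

τ = R × C = 23.5 × 68 mL/cmH2O = 23.5 × 0.068 L/cmH2O = 1.598 s.
Exhaled fraction f = 1 − e^(−t/τ) → t = −τ·ln(1 − f) = −1.598·ln(0.06) = 4.496 s.

4.50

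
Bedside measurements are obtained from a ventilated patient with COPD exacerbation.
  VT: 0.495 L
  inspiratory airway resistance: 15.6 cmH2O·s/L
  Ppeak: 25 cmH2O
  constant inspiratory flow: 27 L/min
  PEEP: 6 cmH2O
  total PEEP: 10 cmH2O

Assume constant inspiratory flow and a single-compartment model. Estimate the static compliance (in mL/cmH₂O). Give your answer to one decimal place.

Flow: 27 L/min ÷ 60 = 0.45 L/s.
Total PEEP = 10 cmH2O (set 6 + intrinsic 4); this is the baseline alveolar pressure.
Equation of motion (constant flow): PIP = Vt/C + R·V̇ + PEEP.
Vt/C = PIP − R·V̇ − PEEP = 25 − 15.6×0.45 − 10 = 25 − 7.02 − 10 = 7.98 cmH2O.
C = Vt / 7.98 = 495 / 7.98 = 62.03 mL/cmH2O.

62.0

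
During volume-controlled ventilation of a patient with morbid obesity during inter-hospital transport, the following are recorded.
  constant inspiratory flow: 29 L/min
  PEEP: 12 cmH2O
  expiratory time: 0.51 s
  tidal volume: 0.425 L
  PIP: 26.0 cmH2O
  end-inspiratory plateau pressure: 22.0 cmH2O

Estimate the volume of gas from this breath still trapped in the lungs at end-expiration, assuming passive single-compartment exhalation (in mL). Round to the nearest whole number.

Flow: 29 L/min ÷ 60 = 0.4833 L/s.
R = (PIP − Pplat)/V̇ = (26.0 − 22.0) / 0.4833 = 4.0/0.4833 = 8.276 cmH2O·s/L.
C = Vt/(Pplat − PEEP) = 425.0 / (22.0 − 12) = 425.0/10.0 = 42.5 mL/cmH2O.
τ = R × C = 8.276 × 0.0425 L/cmH2O = 0.3517 s.
Fraction remaining = e^(−Te/τ) = e^(−0.51/0.3517) = 0.2345.
Trapped volume = 425.0 × 0.2345 = 99.663 mL.

100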